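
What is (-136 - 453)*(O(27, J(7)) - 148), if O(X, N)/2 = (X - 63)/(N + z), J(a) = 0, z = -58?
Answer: 2506784/29 ≈ 86441.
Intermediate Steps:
O(X, N) = 2*(-63 + X)/(-58 + N) (O(X, N) = 2*((X - 63)/(N - 58)) = 2*((-63 + X)/(-58 + N)) = 2*(-63 + X)/(-58 + N))
(-136 - 453)*(O(27, J(7)) - 148) = (-136 - 453)*(2*(-63 + 27)/(-58 + 0) - 148) = -589*(2*(-36)/(-58) - 148) = -589*(2*(-1/58)*(-36) - 148) = -589*(36/29 - 148) = -589*(-4256/29) = 2506784/29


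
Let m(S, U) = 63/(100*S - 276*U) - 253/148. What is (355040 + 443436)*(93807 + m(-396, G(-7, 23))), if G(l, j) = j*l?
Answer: 1116853039336594/14911 ≈ 7.4901e+10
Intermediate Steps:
m(S, U) = -253/148 + 63/(-276*U + 100*S) (m(S, U) = 63/(-276*U + 100*S) - 253*1/148 = 63/(-276*U + 100*S) - 253/148 = -253/148 + 63/(-276*U + 100*S))
(355040 + 443436)*(93807 + m(-396, G(-7, 23))) = (355040 + 443436)*(93807 + (2331 - 6325*(-396) + 17457*(23*(-7)))/(148*(-1587*(-7) + 25*(-396)))) = 798476*(93807 + (2331 + 2504700 + 17457*(-161))/(148*(-69*(-161) - 9900))) = 798476*(93807 + (2331 + 2504700 - 2810577)/(148*(11109 - 9900))) = 798476*(93807 + (1/148)*(-303546)/1209) = 798476*(93807 + (1/148)*(1/1209)*(-303546)) = 798476*(93807 - 50591/29822) = 798476*(2797461763/29822) = 1116853039336594/14911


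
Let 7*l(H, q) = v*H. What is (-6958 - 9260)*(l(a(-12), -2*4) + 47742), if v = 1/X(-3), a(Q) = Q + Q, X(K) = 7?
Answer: -37939318812/49 ≈ -7.7427e+8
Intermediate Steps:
a(Q) = 2*Q
v = ⅐ (v = 1/7 = ⅐ ≈ 0.14286)
l(H, q) = H/49 (l(H, q) = (H/7)/7 = H/49)
(-6958 - 9260)*(l(a(-12), -2*4) + 47742) = (-6958 - 9260)*((2*(-12))/49 + 47742) = -16218*((1/49)*(-24) + 47742) = -16218*(-24/49 + 47742) = -16218*2339334/49 = -37939318812/49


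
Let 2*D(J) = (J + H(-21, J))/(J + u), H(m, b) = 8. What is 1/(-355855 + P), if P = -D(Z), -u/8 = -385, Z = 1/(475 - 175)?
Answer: -1848002/657620754111 ≈ -2.8101e-6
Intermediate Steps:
Z = 1/300 ≈ 0.0033333
u = 3080 (u = -8*(-385) = 3080)
D(J) = (8 + J)/(2*(3080 + J)) (D(J) = ((J + 8)/(J + 3080))/2 = ((8 + J)/(3080 + J))/2 = (8 + J)/(2*(3080 + J)))
P = -2401/1848002 (P = -(8 + 1/300)/(2*(3080 + 1/300)) = -2401/(2*924001/300*300) = -300*2401/(2*924001*300) = -1*2401/1848002 = -2401/1848002 ≈ -0.0012992)
1/(-355855 + P) = 1/(-355855 - 2401/1848002) = 1/(-657620754111/1848002) = -1848002/657620754111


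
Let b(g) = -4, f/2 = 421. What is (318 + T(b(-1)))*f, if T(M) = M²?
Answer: 281228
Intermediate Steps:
f = 842 (f = 2*421 = 842)
(318 + T(b(-1)))*f = (318 + (-4)²)*842 = (318 + 16)*842 = 334*842 = 281228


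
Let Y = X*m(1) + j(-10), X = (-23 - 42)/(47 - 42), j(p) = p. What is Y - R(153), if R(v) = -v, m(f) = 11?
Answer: 0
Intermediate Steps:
X = -13 (X = -65/5 = -65*1/5 = -13)
Y = -153 (Y = -13*11 - 10 = -143 - 10 = -153)
Y - R(153) = -153 - (-1)*153 = -153 - 1*(-153) = -153 + 153 = 0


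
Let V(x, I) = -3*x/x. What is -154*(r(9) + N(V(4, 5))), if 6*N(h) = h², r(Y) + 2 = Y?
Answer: -1309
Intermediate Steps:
V(x, I) = -3 (V(x, I) = -3*1 = -3)
r(Y) = -2 + Y
N(h) = h²/6
-154*(r(9) + N(V(4, 5))) = -154*((-2 + 9) + (⅙)*(-3)²) = -154*(7 + (⅙)*9) = -154*(7 + 3/2) = -154*17/2 = -1309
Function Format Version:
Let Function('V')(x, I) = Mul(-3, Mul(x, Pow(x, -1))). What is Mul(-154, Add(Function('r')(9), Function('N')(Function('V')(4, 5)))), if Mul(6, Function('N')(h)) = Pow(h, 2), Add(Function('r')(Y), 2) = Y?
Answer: -1309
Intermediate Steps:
Function('V')(x, I) = -3 (Function('V')(x, I) = Mul(-3, 1) = -3)
Function('r')(Y) = Add(-2, Y)
Function('N')(h) = Mul(Rational(1, 6), Pow(h, 2))
Mul(-154, Add(Function('r')(9), Function('N')(Function('V')(4, 5)))) = Mul(-154, Add(Add(-2, 9), Mul(Rational(1, 6), Pow(-3, 2)))) = Mul(-154, Add(7, Mul(Rational(1, 6), 9))) = Mul(-154, Add(7, Rational(3, 2))) = Mul(-154, Rational(17, 2)) = -1309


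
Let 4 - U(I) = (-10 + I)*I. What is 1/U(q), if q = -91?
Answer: -1/9187 ≈ -0.00010885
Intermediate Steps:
U(I) = 4 - I*(-10 + I) (U(I) = 4 - (-10 + I)*I = 4 - I*(-10 + I))
1/U(q) = 1/(4 - 1*(-91)² + 10*(-91)) = 1/(4 - 1*8281 - 910) = 1/(4 - 8281 - 910) = 1/(-9187) = -1/9187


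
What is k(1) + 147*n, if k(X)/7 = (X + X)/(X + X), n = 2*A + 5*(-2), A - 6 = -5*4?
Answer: -5579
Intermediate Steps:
A = -14 (A = 6 - 5*4 = 6 - 20 = -14)
n = -38 (n = 2*(-14) + 5*(-2) = -28 - 10 = -38)
k(X) = 7 (k(X) = 7*((X + X)/(X + X)) = 7*((2*X)/((2*X))) = 7*((2*X)*(1/(2*X))) = 7*1 = 7)
k(1) + 147*n = 7 + 147*(-38) = 7 - 5586 = -5579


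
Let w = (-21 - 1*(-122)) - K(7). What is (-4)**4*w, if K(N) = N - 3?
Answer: 24832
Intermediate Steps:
K(N) = -3 + N
w = 97 (w = (-21 - 1*(-122)) - (-3 + 7) = (-21 + 122) - 1*4 = 101 - 4 = 97)
(-4)**4*w = (-4)**4*97 = 256*97 = 24832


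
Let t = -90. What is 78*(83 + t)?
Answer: -546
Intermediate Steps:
78*(83 + t) = 78*(83 - 90) = 78*(-7) = -546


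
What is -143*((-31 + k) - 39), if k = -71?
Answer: 20163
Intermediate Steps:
-143*((-31 + k) - 39) = -143*((-31 - 71) - 39) = -143*(-102 - 39) = -143*(-141) = 20163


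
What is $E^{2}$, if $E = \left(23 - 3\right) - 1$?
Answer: $361$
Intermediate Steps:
$E = 19$ ($E = 20 - 1 = 19$)
$E^{2} = 19^{2} = 361$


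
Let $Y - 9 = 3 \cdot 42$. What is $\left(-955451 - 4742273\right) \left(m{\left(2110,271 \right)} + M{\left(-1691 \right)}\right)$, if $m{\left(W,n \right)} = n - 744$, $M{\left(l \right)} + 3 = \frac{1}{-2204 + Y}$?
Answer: $\frac{5611374992780}{2069} \approx 2.7121 \cdot 10^{9}$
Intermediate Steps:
$Y = 135$ ($Y = 9 + 3 \cdot 42 = 9 + 126 = 135$)
$M{\left(l \right)} = - \frac{6208}{2069}$ ($M{\left(l \right)} = -3 + \frac{1}{-2204 + 135} = -3 + \frac{1}{-2069} = -3 - \frac{1}{2069} = - \frac{6208}{2069}$)
$m{\left(W,n \right)} = -744 + n$ ($m{\left(W,n \right)} = n - 744 = -744 + n$)
$\left(-955451 - 4742273\right) \left(m{\left(2110,271 \right)} + M{\left(-1691 \right)}\right) = \left(-955451 - 4742273\right) \left(\left(-744 + 271\right) - \frac{6208}{2069}\right) = - 5697724 \left(-473 - \frac{6208}{2069}\right) = \left(-5697724\right) \left(- \frac{984845}{2069}\right) = \frac{5611374992780}{2069}$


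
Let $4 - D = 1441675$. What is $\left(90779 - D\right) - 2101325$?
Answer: $-568875$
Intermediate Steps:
$D = -1441671$ ($D = 4 - 1441675 = -1441671$)
$\left(90779 - D\right) - 2101325 = \left(90779 - -1441671\right) - 2101325 = \left(90779 + 1441671\right) - 2101325 = 1532450 - 2101325 = -568875$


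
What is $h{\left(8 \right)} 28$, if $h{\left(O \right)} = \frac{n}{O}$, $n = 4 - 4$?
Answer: $0$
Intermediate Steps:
$n = 0$
$h{\left(O \right)} = 0$ ($h{\left(O \right)} = \frac{0}{O} = 0$)
$h{\left(8 \right)} 28 = 0 \cdot 28 = 0$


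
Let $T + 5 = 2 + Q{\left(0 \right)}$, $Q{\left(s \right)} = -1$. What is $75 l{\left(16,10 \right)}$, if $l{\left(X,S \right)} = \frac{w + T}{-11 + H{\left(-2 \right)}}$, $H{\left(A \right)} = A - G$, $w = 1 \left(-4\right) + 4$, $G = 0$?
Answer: $\frac{300}{13} \approx 23.077$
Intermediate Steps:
$w = 0$ ($w = -4 + 4 = 0$)
$T = -4$ ($T = -5 + \left(2 - 1\right) = -5 + 1 = -4$)
$H{\left(A \right)} = A$ ($H{\left(A \right)} = A - 0 = A + 0 = A$)
$l{\left(X,S \right)} = \frac{4}{13}$ ($l{\left(X,S \right)} = \frac{0 - 4}{-11 - 2} = - \frac{4}{-13} = \left(-4\right) \left(- \frac{1}{13}\right) = \frac{4}{13}$)
$75 l{\left(16,10 \right)} = 75 \cdot \frac{4}{13} = \frac{300}{13}$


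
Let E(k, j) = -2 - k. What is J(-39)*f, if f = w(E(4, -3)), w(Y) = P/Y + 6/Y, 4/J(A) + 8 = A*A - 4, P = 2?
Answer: -16/4527 ≈ -0.0035344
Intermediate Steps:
J(A) = 4/(-12 + A²) (J(A) = 4/(-8 + (A*A - 4)) = 4/(-8 + (A² - 4)) = 4/(-8 + (-4 + A²)) = 4/(-12 + A²))
w(Y) = 8/Y (w(Y) = 2/Y + 6/Y = 8/Y)
f = -4/3 (f = 8/(-2 - 1*4) = 8/(-2 - 4) = 8/(-6) = 8*(-⅙) = -4/3 ≈ -1.3333)
J(-39)*f = (4/(-12 + (-39)²))*(-4/3) = (4/(-12 + 1521))*(-4/3) = (4/1509)*(-4/3) = -16/4527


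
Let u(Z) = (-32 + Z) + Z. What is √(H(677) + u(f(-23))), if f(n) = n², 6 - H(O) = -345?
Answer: 9*√17 ≈ 37.108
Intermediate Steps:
H(O) = 351 (H(O) = 6 - 1*(-345) = 6 + 345 = 351)
u(Z) = -32 + 2*Z
√(H(677) + u(f(-23))) = √(351 + (-32 + 2*(-23)²)) = √(351 + (-32 + 2*529)) = √(351 + (-32 + 1058)) = √(351 + 1026) = √1377 = 9*√17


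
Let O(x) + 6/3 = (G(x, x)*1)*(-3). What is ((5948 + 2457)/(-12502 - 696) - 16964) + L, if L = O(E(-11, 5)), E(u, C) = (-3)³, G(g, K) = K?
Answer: -222856635/13198 ≈ -16886.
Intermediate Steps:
E(u, C) = -27
O(x) = -2 - 3*x (O(x) = -2 + (x*1)*(-3) = -2 + x*(-3) = -2 - 3*x)
L = 79 (L = -2 - 3*(-27) = -2 + 81 = 79)
((5948 + 2457)/(-12502 - 696) - 16964) + L = ((5948 + 2457)/(-12502 - 696) - 16964) + 79 = (8405/(-13198) - 16964) + 79 = (8405*(-1/13198) - 16964) + 79 = (-8405/13198 - 16964) + 79 = -223899277/13198 + 79 = -222856635/13198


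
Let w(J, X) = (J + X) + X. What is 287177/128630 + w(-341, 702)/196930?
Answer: 566905003/253311059 ≈ 2.2380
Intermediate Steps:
w(J, X) = J + 2*X
287177/128630 + w(-341, 702)/196930 = 287177/128630 + (-341 + 2*702)/196930 = 287177*(1/128630) + (-341 + 1404)*(1/196930) = 287177/128630 + 1063*(1/196930) = 287177/128630 + 1063/196930 = 566905003/253311059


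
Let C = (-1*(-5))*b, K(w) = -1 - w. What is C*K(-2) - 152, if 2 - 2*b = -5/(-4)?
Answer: -1201/8 ≈ -150.13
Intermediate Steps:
b = 3/8 (b = 1 - (-5)/(2*(-4)) = 1 - (-5)*(-1)/(2*4) = 1 - ½*5/4 = 1 - 5/8 = 3/8 ≈ 0.37500)
C = 15/8 (C = -1*(-5)*(3/8) = 5*(3/8) = 15/8 ≈ 1.8750)
C*K(-2) - 152 = 15*(-1 - 1*(-2))/8 - 152 = 15*(-1 + 2)/8 - 152 = (15/8)*1 - 152 = 15/8 - 152 = -1201/8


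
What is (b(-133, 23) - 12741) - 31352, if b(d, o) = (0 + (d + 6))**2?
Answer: -27964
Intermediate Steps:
b(d, o) = (6 + d)**2 (b(d, o) = (0 + (6 + d))**2 = (6 + d)**2)
(b(-133, 23) - 12741) - 31352 = ((6 - 133)**2 - 12741) - 31352 = ((-127)**2 - 12741) - 31352 = (16129 - 12741) - 31352 = 3388 - 31352 = -27964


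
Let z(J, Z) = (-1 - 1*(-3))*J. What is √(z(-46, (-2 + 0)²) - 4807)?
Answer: I*√4899 ≈ 69.993*I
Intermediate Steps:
z(J, Z) = 2*J (z(J, Z) = (-1 + 3)*J = 2*J)
√(z(-46, (-2 + 0)²) - 4807) = √(2*(-46) - 4807) = √(-92 - 4807) = √(-4899) = I*√4899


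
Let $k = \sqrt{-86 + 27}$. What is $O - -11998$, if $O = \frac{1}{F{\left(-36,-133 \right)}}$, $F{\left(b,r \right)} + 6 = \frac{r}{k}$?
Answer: $\frac{237716020}{19813} - \frac{133 i \sqrt{59}}{19813} \approx 11998.0 - 0.051562 i$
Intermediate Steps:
$k = i \sqrt{59}$ ($k = \sqrt{-59} = i \sqrt{59} \approx 7.6811 i$)
$F{\left(b,r \right)} = -6 - \frac{i r \sqrt{59}}{59}$ ($F{\left(b,r \right)} = -6 + \frac{r}{i \sqrt{59}} = -6 + r \left(- \frac{i \sqrt{59}}{59}\right) = -6 - \frac{i r \sqrt{59}}{59}$)
$O = \frac{1}{-6 + \frac{133 i \sqrt{59}}{59}}$ ($O = \frac{1}{-6 - \frac{1}{59} i \left(-133\right) \sqrt{59}} = \frac{1}{-6 + \frac{133 i \sqrt{59}}{59}} \approx -0.017867 - 0.051562 i$)
$O - -11998 = \left(- \frac{354}{19813} - \frac{133 i \sqrt{59}}{19813}\right) - -11998 = \left(- \frac{354}{19813} - \frac{133 i \sqrt{59}}{19813}\right) + 11998 = \frac{237716020}{19813} - \frac{133 i \sqrt{59}}{19813}$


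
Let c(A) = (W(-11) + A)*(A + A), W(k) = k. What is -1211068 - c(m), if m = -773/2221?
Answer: -5974044849572/4932841 ≈ -1.2111e+6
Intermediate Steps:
m = -773/2221 (m = -773*1/2221 = -773/2221 ≈ -0.34804)
c(A) = 2*A*(-11 + A) (c(A) = (-11 + A)*(A + A) = (-11 + A)*(2*A) = 2*A*(-11 + A))
-1211068 - c(m) = -1211068 - 2*(-773)*(-11 - 773/2221)/2221 = -1211068 - 2*(-773)*(-25204)/(2221*2221) = -1211068 - 1*38965384/4932841 = -1211068 - 38965384/4932841 = -5974044849572/4932841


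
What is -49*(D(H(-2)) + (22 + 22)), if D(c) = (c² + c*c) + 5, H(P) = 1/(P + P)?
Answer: -19257/8 ≈ -2407.1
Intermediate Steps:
H(P) = 1/(2*P)
D(c) = 5 + 2*c² (D(c) = (c² + c²) + 5 = 2*c² + 5 = 5 + 2*c²)
-49*(D(H(-2)) + (22 + 22)) = -49*((5 + 2*((½)/(-2))²) + (22 + 22)) = -49*((5 + 2*((½)*(-½))²) + 44) = -49*((5 + 2*(-¼)²) + 44) = -49*((5 + 2*(1/16)) + 44) = -49*((5 + ⅛) + 44) = -49*(41/8 + 44) = -49*393/8 = -19257/8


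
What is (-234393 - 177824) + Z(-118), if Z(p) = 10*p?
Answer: -413397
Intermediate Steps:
(-234393 - 177824) + Z(-118) = (-234393 - 177824) + 10*(-118) = -412217 - 1180 = -413397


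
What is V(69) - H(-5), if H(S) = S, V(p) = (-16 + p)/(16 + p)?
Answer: 478/85 ≈ 5.6235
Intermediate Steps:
V(p) = (-16 + p)/(16 + p)
V(69) - H(-5) = (-16 + 69)/(16 + 69) - 1*(-5) = 53/85 + 5 = 478/85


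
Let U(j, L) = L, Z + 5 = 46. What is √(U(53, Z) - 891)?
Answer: 5*I*√34 ≈ 29.155*I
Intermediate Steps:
Z = 41 (Z = -5 + 46 = 41)
√(U(53, Z) - 891) = √(41 - 891) = √(-850) = 5*I*√34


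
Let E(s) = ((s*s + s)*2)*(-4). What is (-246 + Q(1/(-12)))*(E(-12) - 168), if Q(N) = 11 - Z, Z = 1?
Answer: 288864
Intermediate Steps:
E(s) = -8*s - 8*s² (E(s) = ((s² + s)*2)*(-4) = ((s + s²)*2)*(-4) = (2*s + 2*s²)*(-4) = -8*s - 8*s²)
Q(N) = 10 (Q(N) = 11 - 1*1 = 11 - 1 = 10)
(-246 + Q(1/(-12)))*(E(-12) - 168) = (-246 + 10)*(-8*(-12)*(1 - 12) - 168) = -236*(-8*(-12)*(-11) - 168) = -236*(-1056 - 168) = -236*(-1224) = 288864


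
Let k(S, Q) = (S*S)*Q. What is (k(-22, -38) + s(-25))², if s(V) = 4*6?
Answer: 337383424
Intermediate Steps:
k(S, Q) = Q*S² (k(S, Q) = S²*Q = Q*S²)
s(V) = 24
(k(-22, -38) + s(-25))² = (-38*(-22)² + 24)² = (-38*484 + 24)² = (-18392 + 24)² = (-18368)² = 337383424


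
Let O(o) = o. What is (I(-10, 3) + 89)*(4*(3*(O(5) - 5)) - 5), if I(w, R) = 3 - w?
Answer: -510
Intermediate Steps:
(I(-10, 3) + 89)*(4*(3*(O(5) - 5)) - 5) = ((3 - 1*(-10)) + 89)*(4*(3*(5 - 5)) - 5) = ((3 + 10) + 89)*(4*(3*0) - 5) = (13 + 89)*(4*0 - 5) = 102*(0 - 5) = 102*(-5) = -510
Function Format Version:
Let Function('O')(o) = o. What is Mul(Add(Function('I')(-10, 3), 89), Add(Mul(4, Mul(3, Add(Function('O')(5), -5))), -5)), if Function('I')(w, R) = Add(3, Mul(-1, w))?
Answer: -510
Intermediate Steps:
Mul(Add(Function('I')(-10, 3), 89), Add(Mul(4, Mul(3, Add(Function('O')(5), -5))), -5)) = Mul(Add(Add(3, Mul(-1, -10)), 89), Add(Mul(4, Mul(3, Add(5, -5))), -5)) = Mul(Add(Add(3, 10), 89), Add(Mul(4, Mul(3, 0)), -5)) = Mul(Add(13, 89), Add(Mul(4, 0), -5)) = Mul(102, Add(0, -5)) = Mul(102, -5) = -510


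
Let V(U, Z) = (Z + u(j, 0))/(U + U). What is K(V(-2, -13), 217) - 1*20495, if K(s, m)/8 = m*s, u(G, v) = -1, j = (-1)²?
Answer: -14419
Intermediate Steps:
j = 1
V(U, Z) = (-1 + Z)/(2*U) (V(U, Z) = (Z - 1)/(U + U) = (-1 + Z)/((2*U)) = (-1 + Z)*(1/(2*U)) = (-1 + Z)/(2*U))
K(s, m) = 8*m*s (K(s, m) = 8*(m*s) = 8*m*s)
K(V(-2, -13), 217) - 1*20495 = 8*217*((½)*(-1 - 13)/(-2)) - 1*20495 = 8*217*((½)*(-½)*(-14)) - 20495 = 8*217*(7/2) - 20495 = 6076 - 20495 = -14419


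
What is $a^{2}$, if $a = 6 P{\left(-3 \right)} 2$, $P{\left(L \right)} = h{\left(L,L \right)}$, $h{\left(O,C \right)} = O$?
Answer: $1296$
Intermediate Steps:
$P{\left(L \right)} = L$
$a = -36$ ($a = 6 \left(-3\right) 2 = \left(-18\right) 2 = -36$)
$a^{2} = \left(-36\right)^{2} = 1296$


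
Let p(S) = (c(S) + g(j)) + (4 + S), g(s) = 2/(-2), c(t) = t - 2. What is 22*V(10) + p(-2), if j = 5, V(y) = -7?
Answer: -157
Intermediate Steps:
c(t) = -2 + t
g(s) = -1 (g(s) = 2*(-½) = -1)
p(S) = 1 + 2*S (p(S) = ((-2 + S) - 1) + (4 + S) = (-3 + S) + (4 + S) = 1 + 2*S)
22*V(10) + p(-2) = 22*(-7) + (1 + 2*(-2)) = -154 + (1 - 4) = -154 - 3 = -157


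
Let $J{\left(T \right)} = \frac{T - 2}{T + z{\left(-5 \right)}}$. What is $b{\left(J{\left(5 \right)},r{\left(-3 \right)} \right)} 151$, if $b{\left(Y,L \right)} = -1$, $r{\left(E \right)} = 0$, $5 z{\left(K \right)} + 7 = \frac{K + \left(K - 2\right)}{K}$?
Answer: $-151$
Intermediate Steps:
$z{\left(K \right)} = - \frac{7}{5} + \frac{-2 + 2 K}{5 K}$ ($z{\left(K \right)} = - \frac{7}{5} + \frac{\left(K + \left(K - 2\right)\right) \frac{1}{K}}{5} = - \frac{7}{5} + \frac{\left(K + \left(-2 + K\right)\right) \frac{1}{K}}{5} = - \frac{7}{5} + \frac{\left(-2 + 2 K\right) \frac{1}{K}}{5} = - \frac{7}{5} + \frac{\frac{1}{K} \left(-2 + 2 K\right)}{5} = - \frac{7}{5} + \frac{-2 + 2 K}{5 K}$)
$J{\left(T \right)} = \frac{-2 + T}{- \frac{23}{25} + T}$ ($J{\left(T \right)} = \frac{T - 2}{T + \frac{- \frac{2}{5} - -5}{-5}} = \frac{-2 + T}{T - \frac{- \frac{2}{5} + 5}{5}} = \frac{-2 + T}{T - \frac{23}{25}} = \frac{-2 + T}{- \frac{23}{25} + T}$)
$b{\left(J{\left(5 \right)},r{\left(-3 \right)} \right)} 151 = \left(-1\right) 151 = -151$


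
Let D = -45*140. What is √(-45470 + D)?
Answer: I*√51770 ≈ 227.53*I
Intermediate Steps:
D = -6300
√(-45470 + D) = √(-45470 - 6300) = √(-51770) = I*√51770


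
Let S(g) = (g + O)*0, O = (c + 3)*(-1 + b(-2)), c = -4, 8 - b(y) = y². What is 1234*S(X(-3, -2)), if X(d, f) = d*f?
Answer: 0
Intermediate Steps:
b(y) = 8 - y²
O = -3 (O = (-4 + 3)*(-1 + (8 - 1*(-2)²)) = -(-1 + (8 - 1*4)) = -(-1 + (8 - 4)) = -(-1 + 4) = -1*3 = -3)
S(g) = 0 (S(g) = (g - 3)*0 = (-3 + g)*0 = 0)
1234*S(X(-3, -2)) = 1234*0 = 0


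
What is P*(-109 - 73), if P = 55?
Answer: -10010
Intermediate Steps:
P*(-109 - 73) = 55*(-109 - 73) = 55*(-182) = -10010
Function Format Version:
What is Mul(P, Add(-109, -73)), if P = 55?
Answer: -10010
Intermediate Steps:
Mul(P, Add(-109, -73)) = Mul(55, Add(-109, -73)) = Mul(55, -182) = -10010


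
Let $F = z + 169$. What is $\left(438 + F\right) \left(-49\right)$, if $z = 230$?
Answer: $-41013$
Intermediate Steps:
$F = 399$ ($F = 230 + 169 = 399$)
$\left(438 + F\right) \left(-49\right) = \left(438 + 399\right) \left(-49\right) = 837 \left(-49\right) = -41013$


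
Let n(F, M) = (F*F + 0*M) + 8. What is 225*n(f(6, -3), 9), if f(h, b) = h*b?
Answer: 74700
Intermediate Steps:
f(h, b) = b*h
n(F, M) = 8 + F² (n(F, M) = (F² + 0) + 8 = F² + 8 = 8 + F²)
225*n(f(6, -3), 9) = 225*(8 + (-3*6)²) = 225*(8 + (-18)²) = 225*(8 + 324) = 225*332 = 74700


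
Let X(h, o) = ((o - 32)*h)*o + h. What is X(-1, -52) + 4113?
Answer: -256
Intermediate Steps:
X(h, o) = h + h*o*(-32 + o) (X(h, o) = ((-32 + o)*h)*o + h = (h*(-32 + o))*o + h = h*o*(-32 + o) + h = h + h*o*(-32 + o))
X(-1, -52) + 4113 = -(1 + (-52)**2 - 32*(-52)) + 4113 = -(1 + 2704 + 1664) + 4113 = -1*4369 + 4113 = -4369 + 4113 = -256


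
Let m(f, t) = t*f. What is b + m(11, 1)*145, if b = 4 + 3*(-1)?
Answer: 1596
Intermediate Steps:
m(f, t) = f*t
b = 1 (b = 4 - 3 = 1)
b + m(11, 1)*145 = 1 + (11*1)*145 = 1 + 11*145 = 1 + 1595 = 1596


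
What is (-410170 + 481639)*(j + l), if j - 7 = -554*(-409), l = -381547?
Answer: -11074407426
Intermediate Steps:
j = 226593 (j = 7 - 554*(-409) = 7 + 226586 = 226593)
(-410170 + 481639)*(j + l) = (-410170 + 481639)*(226593 - 381547) = 71469*(-154954) = -11074407426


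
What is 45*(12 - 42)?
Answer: -1350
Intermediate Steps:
45*(12 - 42) = 45*(-30) = -1350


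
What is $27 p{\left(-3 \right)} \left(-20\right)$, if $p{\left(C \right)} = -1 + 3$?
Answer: $-1080$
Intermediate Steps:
$p{\left(C \right)} = 2$
$27 p{\left(-3 \right)} \left(-20\right) = 27 \cdot 2 \left(-20\right) = 54 \left(-20\right) = -1080$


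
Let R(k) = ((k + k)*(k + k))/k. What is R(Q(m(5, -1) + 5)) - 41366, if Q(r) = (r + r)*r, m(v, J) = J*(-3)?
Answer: -40854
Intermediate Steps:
m(v, J) = -3*J
Q(r) = 2*r² (Q(r) = (2*r)*r = 2*r²)
R(k) = 4*k (R(k) = ((2*k)*(2*k))/k = (4*k²)/k = 4*k)
R(Q(m(5, -1) + 5)) - 41366 = 4*(2*(-3*(-1) + 5)²) - 41366 = 4*(2*(3 + 5)²) - 41366 = 4*(2*8²) - 41366 = 4*(2*64) - 41366 = 4*128 - 41366 = 512 - 41366 = -40854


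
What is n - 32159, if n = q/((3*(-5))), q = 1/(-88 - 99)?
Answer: -90205994/2805 ≈ -32159.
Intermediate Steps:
q = -1/187 (q = 1/(-187) = -1/187 ≈ -0.0053476)
n = 1/2805 (n = -1/(187*(3*(-5))) = -1/187/(-15) = -1/187*(-1/15) = 1/2805 ≈ 0.00035651)
n - 32159 = 1/2805 - 32159 = -90205994/2805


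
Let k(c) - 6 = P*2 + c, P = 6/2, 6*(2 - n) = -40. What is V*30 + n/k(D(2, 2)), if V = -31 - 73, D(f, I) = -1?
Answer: -102934/33 ≈ -3119.2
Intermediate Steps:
n = 26/3 (n = 2 - ⅙*(-40) = 2 + 20/3 = 26/3 ≈ 8.6667)
P = 3 (P = 6*(½) = 3)
V = -104
k(c) = 12 + c (k(c) = 6 + (3*2 + c) = 6 + (6 + c) = 12 + c)
V*30 + n/k(D(2, 2)) = -104*30 + 26/(3*(12 - 1)) = -3120 + (26/3)/11 = -3120 + (26/3)*(1/11) = -3120 + 26/33 = -102934/33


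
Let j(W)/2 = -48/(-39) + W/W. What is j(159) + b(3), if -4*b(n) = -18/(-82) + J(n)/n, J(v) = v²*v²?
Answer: -1249/533 ≈ -2.3433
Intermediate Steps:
j(W) = 58/13 (j(W) = 2*(-48/(-39) + W/W) = 2*(-48*(-1/39) + 1) = 2*(16/13 + 1) = 2*(29/13) = 58/13)
J(v) = v⁴
b(n) = -9/164 - n³/4 (b(n) = -(-18/(-82) + n⁴/n)/4 = -(-18*(-1/82) + n³)/4 = -(9/41 + n³)/4 = -9/164 - n³/4)
j(159) + b(3) = 58/13 + (-9/164 - ¼*3³) = 58/13 + (-9/164 - ¼*27) = 58/13 + (-9/164 - 27/4) = 58/13 - 279/41 = -1249/533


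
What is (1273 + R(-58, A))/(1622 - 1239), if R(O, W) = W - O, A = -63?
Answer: 1268/383 ≈ 3.3107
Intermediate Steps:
(1273 + R(-58, A))/(1622 - 1239) = (1273 + (-63 - 1*(-58)))/(1622 - 1239) = (1273 + (-63 + 58))/383 = (1273 - 5)*(1/383) = 1268*(1/383) = 1268/383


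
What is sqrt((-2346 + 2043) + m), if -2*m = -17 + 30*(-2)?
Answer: 23*I*sqrt(2)/2 ≈ 16.263*I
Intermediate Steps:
m = 77/2 (m = -(-17 + 30*(-2))/2 = -(-17 - 60)/2 = -1/2*(-77) = 77/2 ≈ 38.500)
sqrt((-2346 + 2043) + m) = sqrt((-2346 + 2043) + 77/2) = sqrt(-303 + 77/2) = sqrt(-529/2) = 23*I*sqrt(2)/2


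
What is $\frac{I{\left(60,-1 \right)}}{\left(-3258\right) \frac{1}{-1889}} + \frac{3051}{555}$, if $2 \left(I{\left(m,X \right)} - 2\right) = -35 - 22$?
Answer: $- \frac{11894873}{1205460} \approx -9.8675$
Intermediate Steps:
$I{\left(m,X \right)} = - \frac{53}{2}$ ($I{\left(m,X \right)} = 2 + \frac{-35 - 22}{2} = 2 + \frac{1}{2} \left(-57\right) = 2 - \frac{57}{2} = - \frac{53}{2}$)
$\frac{I{\left(60,-1 \right)}}{\left(-3258\right) \frac{1}{-1889}} + \frac{3051}{555} = - \frac{53}{2 \left(- \frac{3258}{-1889}\right)} + \frac{3051}{555} = - \frac{53}{2 \left(\left(-3258\right) \left(- \frac{1}{1889}\right)\right)} + 3051 \cdot \frac{1}{555} = - \frac{53}{2 \cdot \frac{3258}{1889}} + \frac{1017}{185} = \left(- \frac{53}{2}\right) \frac{1889}{3258} + \frac{1017}{185} = - \frac{100117}{6516} + \frac{1017}{185} = - \frac{11894873}{1205460}$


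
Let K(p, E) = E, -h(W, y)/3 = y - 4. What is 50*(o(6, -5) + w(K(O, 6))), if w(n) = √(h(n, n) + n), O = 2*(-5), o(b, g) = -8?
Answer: -400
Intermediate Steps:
h(W, y) = 12 - 3*y (h(W, y) = -3*(y - 4) = -3*(-4 + y) = 12 - 3*y)
O = -10
w(n) = √(12 - 2*n) (w(n) = √((12 - 3*n) + n) = √(12 - 2*n))
50*(o(6, -5) + w(K(O, 6))) = 50*(-8 + √(12 - 2*6)) = 50*(-8 + √(12 - 12)) = 50*(-8 + √0) = 50*(-8 + 0) = 50*(-8) = -400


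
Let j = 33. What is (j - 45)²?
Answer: 144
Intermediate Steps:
(j - 45)² = (33 - 45)² = (-12)² = 144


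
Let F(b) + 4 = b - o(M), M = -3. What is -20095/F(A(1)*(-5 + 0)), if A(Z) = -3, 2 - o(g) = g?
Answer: -20095/6 ≈ -3349.2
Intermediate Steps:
o(g) = 2 - g
F(b) = -9 + b (F(b) = -4 + (b - (2 - 1*(-3))) = -4 + (b - (2 + 3)) = -4 + (b - 1*5) = -4 + (b - 5) = -4 + (-5 + b) = -9 + b)
-20095/F(A(1)*(-5 + 0)) = -20095/(-9 - 3*(-5 + 0)) = -20095/(-9 - 3*(-5)) = -20095/(-9 + 15) = -20095/6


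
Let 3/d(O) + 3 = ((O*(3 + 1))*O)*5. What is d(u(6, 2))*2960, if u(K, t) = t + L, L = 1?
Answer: 2960/59 ≈ 50.169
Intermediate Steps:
u(K, t) = 1 + t (u(K, t) = t + 1 = 1 + t)
d(O) = 3/(-3 + 20*O²) (d(O) = 3/(-3 + ((O*(3 + 1))*O)*5) = 3/(-3 + ((O*4)*O)*5) = 3/(-3 + ((4*O)*O)*5) = 3/(-3 + (4*O²)*5) = 3/(-3 + 20*O²))
d(u(6, 2))*2960 = (3/(-3 + 20*(1 + 2)²))*2960 = (3/(-3 + 20*3²))*2960 = (3/(-3 + 20*9))*2960 = (3/(-3 + 180))*2960 = (3/177)*2960 = (3*(1/177))*2960 = (1/59)*2960 = 2960/59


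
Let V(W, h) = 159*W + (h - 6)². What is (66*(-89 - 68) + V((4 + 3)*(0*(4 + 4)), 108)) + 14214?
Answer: 14256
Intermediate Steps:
V(W, h) = (-6 + h)² + 159*W (V(W, h) = 159*W + (-6 + h)² = (-6 + h)² + 159*W)
(66*(-89 - 68) + V((4 + 3)*(0*(4 + 4)), 108)) + 14214 = (66*(-89 - 68) + ((-6 + 108)² + 159*((4 + 3)*(0*(4 + 4))))) + 14214 = (66*(-157) + (102² + 159*(7*(0*8)))) + 14214 = (-10362 + (10404 + 159*(7*0))) + 14214 = (-10362 + (10404 + 159*0)) + 14214 = (-10362 + (10404 + 0)) + 14214 = (-10362 + 10404) + 14214 = 42 + 14214 = 14256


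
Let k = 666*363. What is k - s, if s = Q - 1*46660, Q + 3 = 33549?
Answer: 254872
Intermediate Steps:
Q = 33546 (Q = -3 + 33549 = 33546)
k = 241758
s = -13114 (s = 33546 - 1*46660 = 33546 - 46660 = -13114)
k - s = 241758 - 1*(-13114) = 241758 + 13114 = 254872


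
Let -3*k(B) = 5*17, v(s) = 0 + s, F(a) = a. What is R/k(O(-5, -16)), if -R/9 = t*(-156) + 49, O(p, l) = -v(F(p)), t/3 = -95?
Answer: 1201743/85 ≈ 14138.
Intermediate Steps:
t = -285 (t = 3*(-95) = -285)
v(s) = s
O(p, l) = -p
k(B) = -85/3 (k(B) = -5*17/3 = -1/3*85 = -85/3)
R = -400581 (R = -9*(-285*(-156) + 49) = -9*(44460 + 49) = -9*44509 = -400581)
R/k(O(-5, -16)) = -400581/(-85/3) = -400581*(-3/85) = 1201743/85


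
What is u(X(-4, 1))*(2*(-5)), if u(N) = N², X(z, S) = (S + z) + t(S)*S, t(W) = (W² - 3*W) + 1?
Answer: -160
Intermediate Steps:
t(W) = 1 + W² - 3*W
X(z, S) = S + z + S*(1 + S² - 3*S) (X(z, S) = (S + z) + (1 + S² - 3*S)*S = (S + z) + S*(1 + S² - 3*S) = S + z + S*(1 + S² - 3*S))
u(X(-4, 1))*(2*(-5)) = (1 - 4 + 1*(1 + 1² - 3*1))²*(2*(-5)) = (1 - 4 + 1*(1 + 1 - 3))²*(-10) = (1 - 4 + 1*(-1))²*(-10) = (1 - 4 - 1)²*(-10) = (-4)²*(-10) = 16*(-10) = -160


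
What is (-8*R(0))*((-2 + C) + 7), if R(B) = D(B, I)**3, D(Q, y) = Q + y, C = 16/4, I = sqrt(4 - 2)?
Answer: -144*sqrt(2) ≈ -203.65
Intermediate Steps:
I = sqrt(2) ≈ 1.4142
C = 4 (C = 16*(1/4) = 4)
R(B) = (B + sqrt(2))**3
(-8*R(0))*((-2 + C) + 7) = (-8*(0 + sqrt(2))**3)*((-2 + 4) + 7) = (-8*2*sqrt(2))*(2 + 7) = -16*sqrt(2)*9 = -144*sqrt(2)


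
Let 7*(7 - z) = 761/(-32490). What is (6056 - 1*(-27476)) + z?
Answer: 7627775531/227430 ≈ 33539.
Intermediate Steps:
z = 1592771/227430 (z = 7 - 761/(7*(-32490)) = 7 - 761*(-1)/(7*32490) = 7 - 1/7*(-761/32490) = 7 + 761/227430 = 1592771/227430 ≈ 7.0033)
(6056 - 1*(-27476)) + z = (6056 - 1*(-27476)) + 1592771/227430 = (6056 + 27476) + 1592771/227430 = 33532 + 1592771/227430 = 7627775531/227430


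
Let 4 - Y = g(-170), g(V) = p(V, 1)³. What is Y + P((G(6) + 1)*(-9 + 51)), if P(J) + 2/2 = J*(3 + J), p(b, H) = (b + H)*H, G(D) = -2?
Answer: 4828450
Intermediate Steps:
p(b, H) = H*(H + b) (p(b, H) = (H + b)*H = H*(H + b))
P(J) = -1 + J*(3 + J)
g(V) = (1 + V)³ (g(V) = (1*(1 + V))³ = (1 + V)³)
Y = 4826813 (Y = 4 - (1 - 170)³ = 4 - 1*(-169)³ = 4 - 1*(-4826809) = 4 + 4826809 = 4826813)
Y + P((G(6) + 1)*(-9 + 51)) = 4826813 + (-1 + ((-2 + 1)*(-9 + 51))² + 3*((-2 + 1)*(-9 + 51))) = 4826813 + (-1 + (-1*42)² + 3*(-1*42)) = 4826813 + (-1 + (-42)² + 3*(-42)) = 4826813 + (-1 + 1764 - 126) = 4826813 + 1637 = 4828450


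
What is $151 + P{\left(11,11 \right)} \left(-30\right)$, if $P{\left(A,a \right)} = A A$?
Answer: $-3479$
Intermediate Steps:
$P{\left(A,a \right)} = A^{2}$
$151 + P{\left(11,11 \right)} \left(-30\right) = 151 + 11^{2} \left(-30\right) = 151 + 121 \left(-30\right) = 151 - 3630 = -3479$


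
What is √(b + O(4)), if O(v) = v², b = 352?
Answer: 4*√23 ≈ 19.183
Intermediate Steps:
√(b + O(4)) = √(352 + 4²) = √(352 + 16) = √368 = 4*√23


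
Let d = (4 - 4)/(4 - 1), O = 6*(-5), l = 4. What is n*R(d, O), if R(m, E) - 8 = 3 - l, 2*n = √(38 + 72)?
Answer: 7*√110/2 ≈ 36.708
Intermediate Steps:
n = √110/2 (n = √(38 + 72)/2 = √110/2 ≈ 5.2440)
O = -30
d = 0 (d = 0/3 = 0*(⅓) = 0)
R(m, E) = 7 (R(m, E) = 8 + (3 - 1*4) = 8 + (3 - 4) = 8 - 1 = 7)
n*R(d, O) = (√110/2)*7 = 7*√110/2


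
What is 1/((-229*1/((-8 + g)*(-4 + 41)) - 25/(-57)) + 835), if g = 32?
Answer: 16872/14091169 ≈ 0.0011973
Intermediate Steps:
1/((-229*1/((-8 + g)*(-4 + 41)) - 25/(-57)) + 835) = 1/((-229*1/((-8 + 32)*(-4 + 41)) - 25/(-57)) + 835) = 1/((-229/(24*37) - 25*(-1/57)) + 835) = 1/((-229/888 + 25/57) + 835) = 1/(3049/16872 + 835) = 1/(14091169/16872) = 16872/14091169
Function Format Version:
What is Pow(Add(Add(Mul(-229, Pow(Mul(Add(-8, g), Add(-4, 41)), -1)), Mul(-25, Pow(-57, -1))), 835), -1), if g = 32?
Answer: Rational(16872, 14091169) ≈ 0.0011973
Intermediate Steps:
Pow(Add(Add(Mul(-229, Pow(Mul(Add(-8, g), Add(-4, 41)), -1)), Mul(-25, Pow(-57, -1))), 835), -1) = Pow(Add(Add(Mul(-229, Pow(Mul(Add(-8, 32), Add(-4, 41)), -1)), Mul(-25, Pow(-57, -1))), 835), -1) = Pow(Add(Add(Mul(-229, Pow(Mul(24, 37), -1)), Mul(-25, Rational(-1, 57))), 835), -1) = Pow(Add(Add(Mul(-229, Pow(888, -1)), Rational(25, 57)), 835), -1) = Pow(Add(Add(Mul(-229, Rational(1, 888)), Rational(25, 57)), 835), -1) = Pow(Add(Add(Rational(-229, 888), Rational(25, 57)), 835), -1) = Pow(Add(Rational(3049, 16872), 835), -1) = Pow(Rational(14091169, 16872), -1) = Rational(16872, 14091169)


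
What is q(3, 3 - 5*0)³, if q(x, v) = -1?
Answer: -1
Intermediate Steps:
q(3, 3 - 5*0)³ = (-1)³ = -1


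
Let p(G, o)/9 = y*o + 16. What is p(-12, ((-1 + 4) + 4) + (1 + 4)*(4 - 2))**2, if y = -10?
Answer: 1920996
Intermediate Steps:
p(G, o) = 144 - 90*o (p(G, o) = 9*(-10*o + 16) = 9*(16 - 10*o) = 144 - 90*o)
p(-12, ((-1 + 4) + 4) + (1 + 4)*(4 - 2))**2 = (144 - 90*(((-1 + 4) + 4) + (1 + 4)*(4 - 2)))**2 = (144 - 90*((3 + 4) + 5*2))**2 = (144 - 90*(7 + 10))**2 = (144 - 90*17)**2 = (144 - 1530)**2 = (-1386)**2 = 1920996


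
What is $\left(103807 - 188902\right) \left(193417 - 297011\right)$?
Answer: $8815331430$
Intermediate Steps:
$\left(103807 - 188902\right) \left(193417 - 297011\right) = \left(-85095\right) \left(-103594\right) = 8815331430$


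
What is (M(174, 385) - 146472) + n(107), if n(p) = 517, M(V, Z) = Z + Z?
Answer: -145185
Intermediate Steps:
M(V, Z) = 2*Z
(M(174, 385) - 146472) + n(107) = (2*385 - 146472) + 517 = (770 - 146472) + 517 = -145702 + 517 = -145185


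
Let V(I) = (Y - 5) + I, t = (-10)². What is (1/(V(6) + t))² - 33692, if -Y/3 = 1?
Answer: -323577967/9604 ≈ -33692.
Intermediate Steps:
Y = -3 (Y = -3*1 = -3)
t = 100
V(I) = -8 + I (V(I) = (-3 - 5) + I = -8 + I)
(1/(V(6) + t))² - 33692 = (1/((-8 + 6) + 100))² - 33692 = (1/(-2 + 100))² - 33692 = (1/98)² - 33692 = 1/9604 - 33692 = -323577967/9604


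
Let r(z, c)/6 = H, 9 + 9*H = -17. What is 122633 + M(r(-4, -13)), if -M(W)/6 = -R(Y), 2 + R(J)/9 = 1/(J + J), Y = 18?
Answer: 245053/2 ≈ 1.2253e+5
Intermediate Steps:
H = -26/9 (H = -1 + (⅑)*(-17) = -1 - 17/9 = -26/9 ≈ -2.8889)
r(z, c) = -52/3 (r(z, c) = 6*(-26/9) = -52/3)
R(J) = -18 + 9/(2*J) (R(J) = -18 + 9/(J + J) = -18 + 9/((2*J)) = -18 + 9*(1/(2*J)) = -18 + 9/(2*J))
M(W) = -213/2 (M(W) = -(-6)*(-18 + (9/2)/18) = -(-6)*(-18 + (9/2)*(1/18)) = -(-6)*(-18 + ¼) = -(-6)*(-71)/4 = -6*71/4 = -213/2)
122633 + M(r(-4, -13)) = 122633 - 213/2 = 245053/2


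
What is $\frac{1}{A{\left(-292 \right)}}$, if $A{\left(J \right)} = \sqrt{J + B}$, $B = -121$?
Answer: $- \frac{i \sqrt{413}}{413} \approx - 0.049207 i$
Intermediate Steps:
$A{\left(J \right)} = \sqrt{-121 + J}$ ($A{\left(J \right)} = \sqrt{J - 121} = \sqrt{-121 + J}$)
$\frac{1}{A{\left(-292 \right)}} = \frac{1}{\sqrt{-121 - 292}} = \frac{1}{\sqrt{-413}} = \frac{1}{i \sqrt{413}} = - \frac{i \sqrt{413}}{413}$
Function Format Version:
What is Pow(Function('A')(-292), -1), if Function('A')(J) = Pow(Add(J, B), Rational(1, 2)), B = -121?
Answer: Mul(Rational(-1, 413), I, Pow(413, Rational(1, 2))) ≈ Mul(-0.049207, I)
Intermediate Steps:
Function('A')(J) = Pow(Add(-121, J), Rational(1, 2)) (Function('A')(J) = Pow(Add(J, -121), Rational(1, 2)) = Pow(Add(-121, J), Rational(1, 2)))
Pow(Function('A')(-292), -1) = Pow(Pow(Add(-121, -292), Rational(1, 2)), -1) = Pow(Pow(-413, Rational(1, 2)), -1) = Pow(Mul(I, Pow(413, Rational(1, 2))), -1) = Mul(Rational(-1, 413), I, Pow(413, Rational(1, 2)))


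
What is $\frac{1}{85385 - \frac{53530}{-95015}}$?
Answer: $\frac{19003}{1622581861} \approx 1.1712 \cdot 10^{-5}$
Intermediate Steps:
$\frac{1}{85385 - \frac{53530}{-95015}} = \frac{1}{85385 - - \frac{10706}{19003}} = \frac{1}{85385 + \frac{10706}{19003}} = \frac{1}{\frac{1622581861}{19003}} = \frac{19003}{1622581861}$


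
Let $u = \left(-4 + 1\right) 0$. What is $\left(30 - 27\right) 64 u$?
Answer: $0$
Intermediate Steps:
$u = 0$ ($u = \left(-3\right) 0 = 0$)
$\left(30 - 27\right) 64 u = \left(30 - 27\right) 64 \cdot 0 = 3 \cdot 64 \cdot 0 = 192 \cdot 0 = 0$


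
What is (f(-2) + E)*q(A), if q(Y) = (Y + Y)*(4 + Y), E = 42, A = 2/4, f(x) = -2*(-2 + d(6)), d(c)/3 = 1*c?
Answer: 45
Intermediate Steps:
d(c) = 3*c (d(c) = 3*(1*c) = 3*c)
f(x) = -32 (f(x) = -2*(-2 + 3*6) = -2*(-2 + 18) = -2*16 = -32)
A = 1/2 (A = 2*(1/4) = 1/2 ≈ 0.50000)
q(Y) = 2*Y*(4 + Y) (q(Y) = (2*Y)*(4 + Y) = 2*Y*(4 + Y))
(f(-2) + E)*q(A) = (-32 + 42)*(2*(1/2)*(4 + 1/2)) = 10*(2*(1/2)*(9/2)) = 10*(9/2) = 45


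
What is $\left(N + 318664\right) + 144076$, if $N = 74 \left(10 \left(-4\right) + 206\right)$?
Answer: $475024$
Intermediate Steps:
$N = 12284$ ($N = 74 \left(-40 + 206\right) = 74 \cdot 166 = 12284$)
$\left(N + 318664\right) + 144076 = \left(12284 + 318664\right) + 144076 = 330948 + 144076 = 475024$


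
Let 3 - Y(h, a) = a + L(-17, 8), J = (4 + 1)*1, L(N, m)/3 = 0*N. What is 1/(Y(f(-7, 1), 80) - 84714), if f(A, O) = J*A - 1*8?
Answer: -1/84791 ≈ -1.1794e-5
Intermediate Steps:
L(N, m) = 0 (L(N, m) = 3*(0*N) = 3*0 = 0)
J = 5 (J = 5*1 = 5)
f(A, O) = -8 + 5*A (f(A, O) = 5*A - 1*8 = 5*A - 8 = -8 + 5*A)
Y(h, a) = 3 - a (Y(h, a) = 3 - (a + 0) = 3 - a)
1/(Y(f(-7, 1), 80) - 84714) = 1/((3 - 1*80) - 84714) = 1/((3 - 80) - 84714) = 1/(-77 - 84714) = 1/(-84791) = -1/84791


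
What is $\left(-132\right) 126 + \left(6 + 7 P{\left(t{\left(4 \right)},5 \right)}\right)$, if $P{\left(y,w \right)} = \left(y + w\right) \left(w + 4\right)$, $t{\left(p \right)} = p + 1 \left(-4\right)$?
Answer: $-16311$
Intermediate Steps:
$t{\left(p \right)} = -4 + p$ ($t{\left(p \right)} = p - 4 = -4 + p$)
$P{\left(y,w \right)} = \left(4 + w\right) \left(w + y\right)$ ($P{\left(y,w \right)} = \left(w + y\right) \left(4 + w\right) = \left(4 + w\right) \left(w + y\right)$)
$\left(-132\right) 126 + \left(6 + 7 P{\left(t{\left(4 \right)},5 \right)}\right) = \left(-132\right) 126 + \left(6 + 7 \left(5^{2} + 4 \cdot 5 + 4 \left(-4 + 4\right) + 5 \left(-4 + 4\right)\right)\right) = -16632 + \left(6 + 7 \left(25 + 20 + 4 \cdot 0 + 5 \cdot 0\right)\right) = -16632 + \left(6 + 7 \left(25 + 20 + 0 + 0\right)\right) = -16632 + \left(6 + 7 \cdot 45\right) = -16632 + \left(6 + 315\right) = -16632 + 321 = -16311$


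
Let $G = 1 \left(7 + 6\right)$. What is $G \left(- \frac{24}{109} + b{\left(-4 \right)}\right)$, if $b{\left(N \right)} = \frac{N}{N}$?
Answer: $\frac{1105}{109} \approx 10.138$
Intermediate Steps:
$b{\left(N \right)} = 1$
$G = 13$ ($G = 1 \cdot 13 = 13$)
$G \left(- \frac{24}{109} + b{\left(-4 \right)}\right) = 13 \left(- \frac{24}{109} + 1\right) = 13 \cdot \frac{85}{109} = \frac{1105}{109}$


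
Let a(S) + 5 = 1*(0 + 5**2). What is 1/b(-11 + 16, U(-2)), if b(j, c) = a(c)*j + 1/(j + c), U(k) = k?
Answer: 3/301 ≈ 0.0099668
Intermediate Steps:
a(S) = 20 (a(S) = -5 + 1*(0 + 5**2) = -5 + 1*(0 + 25) = -5 + 1*25 = -5 + 25 = 20)
b(j, c) = 1/(c + j) + 20*j (b(j, c) = 20*j + 1/(j + c) = 20*j + 1/(c + j) = 1/(c + j) + 20*j)
1/b(-11 + 16, U(-2)) = 1/((1 + 20*(-11 + 16)**2 + 20*(-2)*(-11 + 16))/(-2 + (-11 + 16))) = 1/((1 + 20*5**2 + 20*(-2)*5)/(-2 + 5)) = 1/((1 + 20*25 - 200)/3) = 1/((1 + 500 - 200)/3) = 1/((1/3)*301) = 1/(301/3) = 3/301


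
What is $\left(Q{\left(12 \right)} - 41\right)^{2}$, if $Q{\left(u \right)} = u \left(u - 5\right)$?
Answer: $1849$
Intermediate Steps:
$Q{\left(u \right)} = u \left(-5 + u\right)$
$\left(Q{\left(12 \right)} - 41\right)^{2} = \left(12 \left(-5 + 12\right) - 41\right)^{2} = \left(12 \cdot 7 - 41\right)^{2} = \left(84 - 41\right)^{2} = 43^{2} = 1849$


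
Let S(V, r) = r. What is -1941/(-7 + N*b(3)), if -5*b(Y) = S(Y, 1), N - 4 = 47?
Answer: 9705/86 ≈ 112.85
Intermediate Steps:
N = 51 (N = 4 + 47 = 51)
b(Y) = -⅕ (b(Y) = -⅕*1 = -⅕)
-1941/(-7 + N*b(3)) = -1941/(-7 + 51*(-⅕)) = -1941/(-7 - 51/5) = -1941/(-86/5) = -1941*(-5/86) = 9705/86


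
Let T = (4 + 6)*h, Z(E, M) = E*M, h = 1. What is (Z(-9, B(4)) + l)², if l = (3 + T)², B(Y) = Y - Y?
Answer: 28561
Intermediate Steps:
B(Y) = 0
T = 10 (T = (4 + 6)*1 = 10*1 = 10)
l = 169 (l = (3 + 10)² = 13² = 169)
(Z(-9, B(4)) + l)² = (-9*0 + 169)² = (0 + 169)² = 169² = 28561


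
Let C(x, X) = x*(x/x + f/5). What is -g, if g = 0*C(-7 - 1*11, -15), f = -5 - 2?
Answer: 0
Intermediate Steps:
f = -7
C(x, X) = -2*x/5 (C(x, X) = x*(x/x - 7/5) = x*(1 - 7*⅕) = x*(1 - 7/5) = x*(-⅖) = -2*x/5)
g = 0 (g = 0*(-2*(-7 - 1*11)/5) = 0*(-2*(-7 - 11)/5) = 0*(-⅖*(-18)) = 0*(36/5) = 0)
-g = -1*0 = 0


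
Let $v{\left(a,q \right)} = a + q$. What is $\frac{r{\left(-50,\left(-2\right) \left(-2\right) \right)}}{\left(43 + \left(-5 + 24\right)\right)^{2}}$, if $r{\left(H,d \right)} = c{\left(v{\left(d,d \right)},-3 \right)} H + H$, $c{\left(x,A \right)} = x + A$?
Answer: $- \frac{75}{961} \approx -0.078044$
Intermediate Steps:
$c{\left(x,A \right)} = A + x$
$r{\left(H,d \right)} = H + H \left(-3 + 2 d\right)$ ($r{\left(H,d \right)} = \left(-3 + \left(d + d\right)\right) H + H = \left(-3 + 2 d\right) H + H = H \left(-3 + 2 d\right) + H = H + H \left(-3 + 2 d\right)$)
$\frac{r{\left(-50,\left(-2\right) \left(-2\right) \right)}}{\left(43 + \left(-5 + 24\right)\right)^{2}} = \frac{2 \left(-50\right) \left(-1 - -4\right)}{\left(43 + \left(-5 + 24\right)\right)^{2}} = \frac{2 \left(-50\right) \left(-1 + 4\right)}{\left(43 + 19\right)^{2}} = \frac{2 \left(-50\right) 3}{62^{2}} = - \frac{300}{3844} = \left(-300\right) \frac{1}{3844} = - \frac{75}{961}$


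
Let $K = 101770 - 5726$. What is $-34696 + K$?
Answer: $61348$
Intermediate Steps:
$K = 96044$
$-34696 + K = -34696 + 96044 = 61348$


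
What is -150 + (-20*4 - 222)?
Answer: -452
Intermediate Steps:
-150 + (-20*4 - 222) = -150 + (-80 - 222) = -150 - 302 = -452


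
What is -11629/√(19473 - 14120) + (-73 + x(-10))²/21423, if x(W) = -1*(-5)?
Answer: 4624/21423 - 11629*√5353/5353 ≈ -158.73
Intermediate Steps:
x(W) = 5
-11629/√(19473 - 14120) + (-73 + x(-10))²/21423 = -11629/√(19473 - 14120) + (-73 + 5)²/21423 = -11629*√5353/5353 + (-68)²*(1/21423) = -11629*√5353/5353 + 4624*(1/21423) = -11629*√5353/5353 + 4624/21423 = 4624/21423 - 11629*√5353/5353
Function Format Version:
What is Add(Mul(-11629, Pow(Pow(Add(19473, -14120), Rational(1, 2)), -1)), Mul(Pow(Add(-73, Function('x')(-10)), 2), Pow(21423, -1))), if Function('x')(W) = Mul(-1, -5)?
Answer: Add(Rational(4624, 21423), Mul(Rational(-11629, 5353), Pow(5353, Rational(1, 2)))) ≈ -158.73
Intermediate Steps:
Function('x')(W) = 5
Add(Mul(-11629, Pow(Pow(Add(19473, -14120), Rational(1, 2)), -1)), Mul(Pow(Add(-73, Function('x')(-10)), 2), Pow(21423, -1))) = Add(Mul(-11629, Pow(Pow(Add(19473, -14120), Rational(1, 2)), -1)), Mul(Pow(Add(-73, 5), 2), Pow(21423, -1))) = Add(Mul(-11629, Pow(Pow(5353, Rational(1, 2)), -1)), Mul(Pow(-68, 2), Rational(1, 21423))) = Add(Mul(-11629, Mul(Rational(1, 5353), Pow(5353, Rational(1, 2)))), Mul(4624, Rational(1, 21423))) = Add(Mul(Rational(-11629, 5353), Pow(5353, Rational(1, 2))), Rational(4624, 21423)) = Add(Rational(4624, 21423), Mul(Rational(-11629, 5353), Pow(5353, Rational(1, 2))))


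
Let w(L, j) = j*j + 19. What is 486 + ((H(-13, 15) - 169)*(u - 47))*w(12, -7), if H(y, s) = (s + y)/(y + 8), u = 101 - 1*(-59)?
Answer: -6505918/5 ≈ -1.3012e+6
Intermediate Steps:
u = 160 (u = 101 + 59 = 160)
H(y, s) = (s + y)/(8 + y)
w(L, j) = 19 + j² (w(L, j) = j² + 19 = 19 + j²)
486 + ((H(-13, 15) - 169)*(u - 47))*w(12, -7) = 486 + (((15 - 13)/(8 - 13) - 169)*(160 - 47))*(19 + (-7)²) = 486 + ((2/(-5) - 169)*113)*(19 + 49) = 486 + ((-⅕*2 - 169)*113)*68 = 486 + ((-⅖ - 169)*113)*68 = 486 - 847/5*113*68 = 486 - 95711/5*68 = 486 - 6508348/5 = -6505918/5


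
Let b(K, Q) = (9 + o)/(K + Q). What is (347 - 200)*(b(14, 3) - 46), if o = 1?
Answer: -113484/17 ≈ -6675.5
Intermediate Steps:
b(K, Q) = 10/(K + Q) (b(K, Q) = (9 + 1)/(K + Q) = 10/(K + Q))
(347 - 200)*(b(14, 3) - 46) = (347 - 200)*(10/(14 + 3) - 46) = 147*(10/17 - 46) = 147*(-772/17) = -113484/17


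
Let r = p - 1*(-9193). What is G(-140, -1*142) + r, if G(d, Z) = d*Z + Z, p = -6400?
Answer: 22531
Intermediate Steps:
r = 2793 (r = -6400 - 1*(-9193) = -6400 + 9193 = 2793)
G(d, Z) = Z + Z*d (G(d, Z) = Z*d + Z = Z + Z*d)
G(-140, -1*142) + r = (-1*142)*(1 - 140) + 2793 = -142*(-139) + 2793 = 19738 + 2793 = 22531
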